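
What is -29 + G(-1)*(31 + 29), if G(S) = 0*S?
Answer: -29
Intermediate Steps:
G(S) = 0
-29 + G(-1)*(31 + 29) = -29 + 0*(31 + 29) = -29 + 0*60 = -29 + 0 = -29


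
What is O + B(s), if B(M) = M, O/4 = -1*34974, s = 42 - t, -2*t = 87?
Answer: -279621/2 ≈ -1.3981e+5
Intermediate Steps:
t = -87/2 (t = -1/2*87 = -87/2 ≈ -43.500)
s = 171/2 (s = 42 - 1*(-87/2) = 42 + 87/2 = 171/2 ≈ 85.500)
O = -139896 (O = 4*(-1*34974) = 4*(-34974) = -139896)
O + B(s) = -139896 + 171/2 = -279621/2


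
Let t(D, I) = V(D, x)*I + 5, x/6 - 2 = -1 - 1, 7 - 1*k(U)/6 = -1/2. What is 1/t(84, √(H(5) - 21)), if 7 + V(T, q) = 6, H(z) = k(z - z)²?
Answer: -5/1979 - 2*√501/1979 ≈ -0.025147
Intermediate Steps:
k(U) = 45 (k(U) = 42 - (-6)/2 = 42 - 6*(-½) = 42 + 3 = 45)
x = 0 (x = 12 + 6*(-1 - 1) = 12 + 6*(-2) = 12 - 12 = 0)
H(z) = 2025 (H(z) = 45² = 2025)
V(T, q) = -1 (V(T, q) = -7 + 6 = -1)
t(D, I) = 5 - I (t(D, I) = -I + 5 = 5 - I)
1/t(84, √(H(5) - 21)) = 1/(5 - √(2025 - 21)) = 1/(5 - √2004) = 1/(5 - 2*√501)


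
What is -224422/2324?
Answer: -112211/1162 ≈ -96.567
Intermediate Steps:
-224422/2324 = -202*1111/2324 = -112211/1162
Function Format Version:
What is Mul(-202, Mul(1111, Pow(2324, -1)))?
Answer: Rational(-112211, 1162) ≈ -96.567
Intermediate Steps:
Mul(-202, Mul(1111, Pow(2324, -1))) = Mul(-202, Mul(1111, Rational(1, 2324))) = Mul(-202, Rational(1111, 2324)) = Rational(-112211, 1162)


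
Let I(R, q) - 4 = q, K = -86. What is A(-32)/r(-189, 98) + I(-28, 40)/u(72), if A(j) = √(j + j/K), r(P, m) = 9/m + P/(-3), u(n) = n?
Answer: 11/18 + 392*I*√3655/265869 ≈ 0.61111 + 0.089138*I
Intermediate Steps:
I(R, q) = 4 + q
r(P, m) = 9/m - P/3 (r(P, m) = 9/m + P*(-⅓) = 9/m - P/3)
A(j) = √7310*√j/86 (A(j) = √(j + j/(-86)) = √(j + j*(-1/86)) = √(j - j/86) = √(85*j/86) = √7310*√j/86)
A(-32)/r(-189, 98) + I(-28, 40)/u(72) = (√7310*√(-32)/86)/(9/98 - ⅓*(-189)) + (4 + 40)/72 = (√7310*(4*I*√2)/86)/(9*(1/98) + 63) + 44*(1/72) = (4*I*√3655/43)/(9/98 + 63) + 11/18 = (4*I*√3655/43)/(6183/98) + 11/18 = (4*I*√3655/43)*(98/6183) + 11/18 = 392*I*√3655/265869 + 11/18 = 11/18 + 392*I*√3655/265869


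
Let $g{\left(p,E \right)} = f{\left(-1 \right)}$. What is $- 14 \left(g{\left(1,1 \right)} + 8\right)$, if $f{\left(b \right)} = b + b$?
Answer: $-84$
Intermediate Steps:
$f{\left(b \right)} = 2 b$
$g{\left(p,E \right)} = -2$ ($g{\left(p,E \right)} = 2 \left(-1\right) = -2$)
$- 14 \left(g{\left(1,1 \right)} + 8\right) = - 14 \left(-2 + 8\right) = \left(-14\right) 6 = -84$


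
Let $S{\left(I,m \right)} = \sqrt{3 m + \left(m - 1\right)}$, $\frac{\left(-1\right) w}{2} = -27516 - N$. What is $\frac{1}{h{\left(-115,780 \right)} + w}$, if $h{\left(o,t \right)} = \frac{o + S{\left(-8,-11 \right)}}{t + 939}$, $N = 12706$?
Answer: $\frac{237708684999}{19122221553500686} - \frac{5157 i \sqrt{5}}{19122221553500686} \approx 1.2431 \cdot 10^{-5} - 6.0304 \cdot 10^{-13} i$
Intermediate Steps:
$w = 80444$ ($w = - 2 \left(-27516 - 12706\right) = \left(-2\right) \left(-40222\right) = 80444$)
$S{\left(I,m \right)} = \sqrt{-1 + 4 m}$ ($S{\left(I,m \right)} = \sqrt{3 m + \left(m - 1\right)} = \sqrt{3 m + \left(-1 + m\right)} = \sqrt{-1 + 4 m}$)
$h{\left(o,t \right)} = \frac{o + 3 i \sqrt{5}}{939 + t}$ ($h{\left(o,t \right)} = \frac{o + \sqrt{-1 + 4 \left(-11\right)}}{t + 939} = \frac{o + \sqrt{-1 - 44}}{939 + t} = \frac{o + \sqrt{-45}}{939 + t} = \frac{o + 3 i \sqrt{5}}{939 + t}$)
$\frac{1}{h{\left(-115,780 \right)} + w} = \frac{1}{\frac{-115 + 3 i \sqrt{5}}{939 + 780} + 80444} = \frac{1}{\frac{-115 + 3 i \sqrt{5}}{1719} + 80444} = \frac{1}{\left(- \frac{115}{1719} + \frac{i \sqrt{5}}{573}\right) + 80444} = \frac{1}{\frac{138283121}{1719} + \frac{i \sqrt{5}}{573}}$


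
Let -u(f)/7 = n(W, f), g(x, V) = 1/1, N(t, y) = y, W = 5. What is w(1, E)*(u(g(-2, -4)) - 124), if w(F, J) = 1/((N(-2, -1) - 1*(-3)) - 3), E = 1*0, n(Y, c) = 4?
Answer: 152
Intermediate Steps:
g(x, V) = 1
E = 0
u(f) = -28 (u(f) = -7*4 = -28)
w(F, J) = -1 (w(F, J) = 1/((-1 - 1*(-3)) - 3) = 1/((-1 + 3) - 3) = 1/(2 - 3) = 1/(-1) = -1)
w(1, E)*(u(g(-2, -4)) - 124) = -(-28 - 124) = -1*(-152) = 152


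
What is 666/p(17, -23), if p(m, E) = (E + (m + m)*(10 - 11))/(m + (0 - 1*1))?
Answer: -3552/19 ≈ -186.95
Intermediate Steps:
p(m, E) = (E - 2*m)/(-1 + m) (p(m, E) = (E + (2*m)*(-1))/(m + (0 - 1)) = (E - 2*m)/(m - 1) = (E - 2*m)/(-1 + m))
666/p(17, -23) = 666/(((-23 - 2*17)/(-1 + 17))) = 666/(((-23 - 34)/16)) = 666/(((1/16)*(-57))) = 666/(-57/16) = 666*(-16/57) = -3552/19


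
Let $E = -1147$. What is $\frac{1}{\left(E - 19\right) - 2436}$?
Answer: $- \frac{1}{3602} \approx -0.00027762$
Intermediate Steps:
$\frac{1}{\left(E - 19\right) - 2436} = \frac{1}{\left(-1147 - 19\right) - 2436} = \frac{1}{-1166 - 2436} = \frac{1}{-3602} = - \frac{1}{3602}$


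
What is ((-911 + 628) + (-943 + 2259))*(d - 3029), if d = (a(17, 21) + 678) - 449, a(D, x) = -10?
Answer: -2902730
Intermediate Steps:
d = 219 (d = (-10 + 678) - 449 = 668 - 449 = 219)
((-911 + 628) + (-943 + 2259))*(d - 3029) = ((-911 + 628) + (-943 + 2259))*(219 - 3029) = (-283 + 1316)*(-2810) = 1033*(-2810) = -2902730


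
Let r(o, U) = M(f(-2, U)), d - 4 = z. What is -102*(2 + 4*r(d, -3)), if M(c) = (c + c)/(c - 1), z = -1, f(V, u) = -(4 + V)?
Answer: -748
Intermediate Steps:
f(V, u) = -4 - V
d = 3 (d = 4 - 1 = 3)
M(c) = 2*c/(-1 + c) (M(c) = (2*c)/(-1 + c) = 2*c/(-1 + c))
r(o, U) = 4/3 (r(o, U) = 2*(-4 - 1*(-2))/(-1 + (-4 - 1*(-2))) = 2*(-4 + 2)/(-1 + (-4 + 2)) = 2*(-2)/(-1 - 2) = 2*(-2)/(-3) = 2*(-2)*(-⅓) = 4/3)
-102*(2 + 4*r(d, -3)) = -102*(2 + 4*(4/3)) = -102*(2 + 16/3) = -102*22/3 = -748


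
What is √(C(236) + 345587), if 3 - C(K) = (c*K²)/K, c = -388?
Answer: √437158 ≈ 661.18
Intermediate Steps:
C(K) = 3 + 388*K (C(K) = 3 - (-388*K²)/K = 3 - (-388)*K = 3 + 388*K)
√(C(236) + 345587) = √((3 + 388*236) + 345587) = √((3 + 91568) + 345587) = √(91571 + 345587) = √437158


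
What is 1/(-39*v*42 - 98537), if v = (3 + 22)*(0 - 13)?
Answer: 1/433813 ≈ 2.3051e-6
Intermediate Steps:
v = -325 (v = 25*(-13) = -325)
1/(-39*v*42 - 98537) = 1/(-39*(-325)*42 - 98537) = 1/(12675*42 - 98537) = 1/(532350 - 98537) = 1/433813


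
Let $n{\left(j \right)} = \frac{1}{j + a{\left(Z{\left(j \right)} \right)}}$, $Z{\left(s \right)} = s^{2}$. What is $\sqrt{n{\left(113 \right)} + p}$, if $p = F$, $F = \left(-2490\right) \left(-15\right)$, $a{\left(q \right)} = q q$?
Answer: $\frac{\sqrt{110325586927807921786}}{54349158} \approx 193.26$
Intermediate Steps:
$a{\left(q \right)} = q^{2}$
$n{\left(j \right)} = \frac{1}{j + j^{4}}$ ($n{\left(j \right)} = \frac{1}{j + \left(j^{2}\right)^{2}} = \frac{1}{j + j^{4}}$)
$F = 37350$
$p = 37350$
$\sqrt{n{\left(113 \right)} + p} = \sqrt{\frac{1}{113 + 113^{4}} + 37350} = \sqrt{\frac{1}{113 + 163047361} + 37350} = \sqrt{\frac{1}{163047474} + 37350} = \sqrt{\frac{6089823153901}{163047474}} = \frac{\sqrt{110325586927807921786}}{54349158}$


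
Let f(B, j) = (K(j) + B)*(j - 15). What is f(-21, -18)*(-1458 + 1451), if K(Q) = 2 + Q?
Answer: -8547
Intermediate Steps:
f(B, j) = (-15 + j)*(2 + B + j) (f(B, j) = ((2 + j) + B)*(j - 15) = (2 + B + j)*(-15 + j) = (-15 + j)*(2 + B + j))
f(-21, -18)*(-1458 + 1451) = (-30 + (-18)² - 15*(-21) - 13*(-18) - 21*(-18))*(-1458 + 1451) = (-30 + 324 + 315 + 234 + 378)*(-7) = 1221*(-7) = -8547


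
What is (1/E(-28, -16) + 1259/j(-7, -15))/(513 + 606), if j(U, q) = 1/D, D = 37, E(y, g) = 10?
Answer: 155277/3730 ≈ 41.629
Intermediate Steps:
j(U, q) = 1/37
(1/E(-28, -16) + 1259/j(-7, -15))/(513 + 606) = (1/10 + 1259/(1/37))/(513 + 606) = (1/10 + 1259*37)/1119 = (1/10 + 46583)/1119 = (1/1119)*(465831/10) = 155277/3730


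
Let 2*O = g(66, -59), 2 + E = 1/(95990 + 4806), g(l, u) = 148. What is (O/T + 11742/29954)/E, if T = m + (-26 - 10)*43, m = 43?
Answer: -778906835372/4543938752535 ≈ -0.17142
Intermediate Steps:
E = -201591/100796 (E = -2 + 1/(95990 + 4806) = -2 + 1/100796 = -201591/100796 ≈ -2.0000)
O = 74 (O = (½)*148 = 74)
T = -1505 (T = 43 + (-26 - 10)*43 = 43 - 36*43 = 43 - 1548 = -1505)
(O/T + 11742/29954)/E = (74/(-1505) + 11742/29954)/(-201591/100796) = (74*(-1/1505) + 11742*(1/29954))*(-100796/201591) = (-74/1505 + 5871/14977)*(-100796/201591) = (7727557/22540385)*(-100796/201591) = -778906835372/4543938752535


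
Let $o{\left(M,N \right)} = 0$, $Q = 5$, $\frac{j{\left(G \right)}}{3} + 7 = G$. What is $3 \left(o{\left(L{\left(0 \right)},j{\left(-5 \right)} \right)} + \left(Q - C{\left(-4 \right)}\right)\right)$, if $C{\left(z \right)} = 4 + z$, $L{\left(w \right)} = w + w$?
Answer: $15$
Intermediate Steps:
$j{\left(G \right)} = -21 + 3 G$
$L{\left(w \right)} = 2 w$
$3 \left(o{\left(L{\left(0 \right)},j{\left(-5 \right)} \right)} + \left(Q - C{\left(-4 \right)}\right)\right) = 3 \left(0 + \left(5 - \left(4 - 4\right)\right)\right) = 3 \left(0 + \left(5 - 0\right)\right) = 3 \left(0 + \left(5 + 0\right)\right) = 3 \left(0 + 5\right) = 3 \cdot 5 = 15$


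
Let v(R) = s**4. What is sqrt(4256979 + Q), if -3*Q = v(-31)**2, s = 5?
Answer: 2*sqrt(9285234)/3 ≈ 2031.4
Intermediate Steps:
v(R) = 625 (v(R) = 5**4 = 625)
Q = -390625/3 (Q = -1/3*625**2 = -1/3*390625 = -390625/3 ≈ -1.3021e+5)
sqrt(4256979 + Q) = sqrt(4256979 - 390625/3) = sqrt(12380312/3) = 2*sqrt(9285234)/3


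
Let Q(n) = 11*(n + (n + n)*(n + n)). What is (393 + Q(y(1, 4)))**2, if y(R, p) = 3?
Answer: 675684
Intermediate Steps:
Q(n) = 11*n + 44*n**2 (Q(n) = 11*(n + (2*n)*(2*n)) = 11*(n + 4*n**2) = 11*n + 44*n**2)
(393 + Q(y(1, 4)))**2 = (393 + 11*3*(1 + 4*3))**2 = (393 + 11*3*(1 + 12))**2 = (393 + 11*3*13)**2 = (393 + 429)**2 = 822**2 = 675684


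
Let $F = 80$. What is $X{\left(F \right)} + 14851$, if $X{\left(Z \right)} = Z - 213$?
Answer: $14718$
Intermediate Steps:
$X{\left(Z \right)} = -213 + Z$
$X{\left(F \right)} + 14851 = \left(-213 + 80\right) + 14851 = -133 + 14851 = 14718$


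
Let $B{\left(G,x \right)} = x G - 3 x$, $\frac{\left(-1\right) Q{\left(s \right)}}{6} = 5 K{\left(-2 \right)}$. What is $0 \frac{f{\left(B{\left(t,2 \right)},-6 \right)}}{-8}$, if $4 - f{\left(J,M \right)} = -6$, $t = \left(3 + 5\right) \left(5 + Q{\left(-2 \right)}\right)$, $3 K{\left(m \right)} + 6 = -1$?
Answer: $0$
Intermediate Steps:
$K{\left(m \right)} = - \frac{7}{3}$ ($K{\left(m \right)} = -2 + \frac{1}{3} \left(-1\right) = -2 - \frac{1}{3} = - \frac{7}{3}$)
$Q{\left(s \right)} = 70$ ($Q{\left(s \right)} = - 6 \cdot 5 \left(- \frac{7}{3}\right) = \left(-6\right) \left(- \frac{35}{3}\right) = 70$)
$t = 600$ ($t = \left(3 + 5\right) \left(5 + 70\right) = 8 \cdot 75 = 600$)
$B{\left(G,x \right)} = - 3 x + G x$ ($B{\left(G,x \right)} = G x - 3 x = - 3 x + G x$)
$f{\left(J,M \right)} = 10$ ($f{\left(J,M \right)} = 4 - -6 = 4 + 6 = 10$)
$0 \frac{f{\left(B{\left(t,2 \right)},-6 \right)}}{-8} = 0 \frac{10}{-8} = 0 \cdot 10 \left(- \frac{1}{8}\right) = 0 \left(- \frac{5}{4}\right) = 0$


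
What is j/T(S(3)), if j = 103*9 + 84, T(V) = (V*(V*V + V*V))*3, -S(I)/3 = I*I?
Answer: -337/39366 ≈ -0.0085607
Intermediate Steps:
S(I) = -3*I² (S(I) = -3*I*I = -3*I²)
T(V) = 6*V³ (T(V) = (V*(V² + V²))*3 = (V*(2*V²))*3 = (2*V³)*3 = 6*V³)
j = 1011 (j = 927 + 84 = 1011)
j/T(S(3)) = 1011/((6*(-3*3²)³)) = 1011/((6*(-3*9)³)) = 1011/((6*(-27)³)) = 1011/((6*(-19683))) = 1011/(-118098) = 1011*(-1/118098) = -337/39366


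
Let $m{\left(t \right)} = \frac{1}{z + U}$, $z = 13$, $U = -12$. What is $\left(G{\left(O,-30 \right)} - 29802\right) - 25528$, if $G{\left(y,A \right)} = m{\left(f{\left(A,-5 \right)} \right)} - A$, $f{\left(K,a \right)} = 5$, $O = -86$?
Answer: $-55299$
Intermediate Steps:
$m{\left(t \right)} = 1$ ($m{\left(t \right)} = \frac{1}{13 - 12} = 1^{-1} = 1$)
$G{\left(y,A \right)} = 1 - A$
$\left(G{\left(O,-30 \right)} - 29802\right) - 25528 = \left(\left(1 - -30\right) - 29802\right) - 25528 = \left(\left(1 + 30\right) - 29802\right) - 25528 = \left(31 - 29802\right) - 25528 = -29771 - 25528 = -55299$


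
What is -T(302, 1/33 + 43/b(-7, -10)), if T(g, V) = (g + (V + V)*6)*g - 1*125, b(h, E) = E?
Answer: -4158309/55 ≈ -75606.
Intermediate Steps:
T(g, V) = -125 + g*(g + 12*V) (T(g, V) = (g + (2*V)*6)*g - 125 = (g + 12*V)*g - 125 = g*(g + 12*V) - 125 = -125 + g*(g + 12*V))
-T(302, 1/33 + 43/b(-7, -10)) = -(-125 + 302² + 12*(1/33 + 43/(-10))*302) = -(-125 + 91204 + 12*(1*(1/33) + 43*(-⅒))*302) = -(-125 + 91204 + 12*(1/33 - 43/10)*302) = -(-125 + 91204 + 12*(-1409/330)*302) = -(-125 + 91204 - 851036/55) = -1*4158309/55 = -4158309/55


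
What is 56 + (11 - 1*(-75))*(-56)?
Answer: -4760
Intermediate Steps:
56 + (11 - 1*(-75))*(-56) = 56 + (11 + 75)*(-56) = 56 + 86*(-56) = 56 - 4816 = -4760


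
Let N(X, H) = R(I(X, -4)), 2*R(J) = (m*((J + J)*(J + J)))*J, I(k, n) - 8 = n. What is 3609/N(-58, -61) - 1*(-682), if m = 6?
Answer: 175795/256 ≈ 686.70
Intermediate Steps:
I(k, n) = 8 + n
R(J) = 12*J³ (R(J) = ((6*((J + J)*(J + J)))*J)/2 = ((6*((2*J)*(2*J)))*J)/2 = ((6*(4*J²))*J)/2 = ((24*J²)*J)/2 = (24*J³)/2 = 12*J³)
N(X, H) = 768 (N(X, H) = 12*(8 - 4)³ = 12*4³ = 12*64 = 768)
3609/N(-58, -61) - 1*(-682) = 3609/768 - 1*(-682) = 3609*(1/768) + 682 = 1203/256 + 682 = 175795/256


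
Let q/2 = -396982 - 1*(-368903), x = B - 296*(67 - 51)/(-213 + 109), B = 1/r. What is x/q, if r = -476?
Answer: -6553/8081528 ≈ -0.00081086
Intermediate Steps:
B = -1/476 (B = 1/(-476) = -1/476 ≈ -0.0021008)
x = 281779/6188 (x = -1/476 - 296*(67 - 51)/(-213 + 109) = -1/476 - 4736/(-104) = -1/476 - 4736*(-1)/104 = -1/476 - 296*(-2/13) = -1/476 + 592/13 = 281779/6188 ≈ 45.536)
q = -56158 (q = 2*(-396982 - 1*(-368903)) = 2*(-396982 + 368903) = 2*(-28079) = -56158)
x/q = (281779/6188)/(-56158) = (281779/6188)*(-1/56158) = -6553/8081528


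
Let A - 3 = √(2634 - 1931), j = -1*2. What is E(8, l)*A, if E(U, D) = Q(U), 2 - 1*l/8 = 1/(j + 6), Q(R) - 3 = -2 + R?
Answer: 27 + 9*√703 ≈ 265.63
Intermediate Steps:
j = -2
Q(R) = 1 + R (Q(R) = 3 + (-2 + R) = 1 + R)
l = 14 (l = 16 - 8/(-2 + 6) = 16 - 8/4 = 16 - 8*¼ = 16 - 2 = 14)
E(U, D) = 1 + U
A = 3 + √703 (A = 3 + √(2634 - 1931) = 3 + √703 ≈ 29.514)
E(8, l)*A = (1 + 8)*(3 + √703) = 9*(3 + √703) = 27 + 9*√703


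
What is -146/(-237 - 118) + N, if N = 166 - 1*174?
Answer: -2694/355 ≈ -7.5887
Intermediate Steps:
N = -8 (N = 166 - 174 = -8)
-146/(-237 - 118) + N = -146/(-237 - 118) - 8 = -146/(-355) - 8 = -146*(-1/355) - 8 = 146/355 - 8 = -2694/355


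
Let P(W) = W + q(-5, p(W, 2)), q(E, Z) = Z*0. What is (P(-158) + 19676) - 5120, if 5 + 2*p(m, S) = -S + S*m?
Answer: 14398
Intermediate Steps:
p(m, S) = -5/2 - S/2 + S*m/2 (p(m, S) = -5/2 + (-S + S*m)/2 = -5/2 + (-S/2 + S*m/2) = -5/2 - S/2 + S*m/2)
q(E, Z) = 0
P(W) = W (P(W) = W + 0 = W)
(P(-158) + 19676) - 5120 = (-158 + 19676) - 5120 = 19518 - 5120 = 14398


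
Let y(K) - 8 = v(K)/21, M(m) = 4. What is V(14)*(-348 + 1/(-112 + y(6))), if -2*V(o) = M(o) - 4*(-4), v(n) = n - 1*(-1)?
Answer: 1082310/311 ≈ 3480.1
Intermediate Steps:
v(n) = 1 + n (v(n) = n + 1 = 1 + n)
y(K) = 169/21 + K/21 (y(K) = 8 + (1 + K)/21 = 8 + (1 + K)*(1/21) = 8 + (1/21 + K/21) = 169/21 + K/21)
V(o) = -10 (V(o) = -(4 - 4*(-4))/2 = -(4 + 16)/2 = -1/2*20 = -10)
V(14)*(-348 + 1/(-112 + y(6))) = -10*(-348 + 1/(-112 + (169/21 + (1/21)*6))) = -10*(-348 + 1/(-112 + (169/21 + 2/7))) = -10*(-348 + 1/(-112 + 25/3)) = -10*(-348 + 1/(-311/3)) = -10*(-348 - 3/311) = -10*(-108231/311) = 1082310/311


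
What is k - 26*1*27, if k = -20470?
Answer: -21172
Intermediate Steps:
k - 26*1*27 = -20470 - 26*1*27 = -20470 - 26*27 = -20470 - 1*702 = -20470 - 702 = -21172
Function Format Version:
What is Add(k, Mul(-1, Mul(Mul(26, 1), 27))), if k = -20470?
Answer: -21172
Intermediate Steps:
Add(k, Mul(-1, Mul(Mul(26, 1), 27))) = Add(-20470, Mul(-1, Mul(Mul(26, 1), 27))) = Add(-20470, Mul(-1, Mul(26, 27))) = Add(-20470, Mul(-1, 702)) = Add(-20470, -702) = -21172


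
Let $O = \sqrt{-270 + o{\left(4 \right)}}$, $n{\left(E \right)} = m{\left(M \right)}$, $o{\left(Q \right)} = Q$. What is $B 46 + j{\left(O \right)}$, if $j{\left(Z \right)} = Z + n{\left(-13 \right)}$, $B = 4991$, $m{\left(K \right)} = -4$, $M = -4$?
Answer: $229582 + i \sqrt{266} \approx 2.2958 \cdot 10^{5} + 16.31 i$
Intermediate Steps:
$n{\left(E \right)} = -4$
$O = i \sqrt{266}$ ($O = \sqrt{-270 + 4} = \sqrt{-266} = i \sqrt{266} \approx 16.31 i$)
$j{\left(Z \right)} = -4 + Z$ ($j{\left(Z \right)} = Z - 4 = -4 + Z$)
$B 46 + j{\left(O \right)} = 4991 \cdot 46 - \left(4 - i \sqrt{266}\right) = 229586 - \left(4 - i \sqrt{266}\right) = 229582 + i \sqrt{266}$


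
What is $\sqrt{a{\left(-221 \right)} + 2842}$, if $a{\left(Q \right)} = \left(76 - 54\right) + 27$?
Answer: $7 \sqrt{59} \approx 53.768$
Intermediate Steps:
$a{\left(Q \right)} = 49$ ($a{\left(Q \right)} = 22 + 27 = 49$)
$\sqrt{a{\left(-221 \right)} + 2842} = \sqrt{49 + 2842} = \sqrt{2891} = 7 \sqrt{59}$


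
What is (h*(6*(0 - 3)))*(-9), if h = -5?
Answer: -810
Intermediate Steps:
(h*(6*(0 - 3)))*(-9) = -30*(0 - 3)*(-9) = -30*(-3)*(-9) = -5*(-18)*(-9) = 90*(-9) = -810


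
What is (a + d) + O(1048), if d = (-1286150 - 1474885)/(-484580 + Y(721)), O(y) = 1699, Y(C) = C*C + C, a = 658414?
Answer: 7916474977/11994 ≈ 6.6004e+5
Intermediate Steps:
Y(C) = C + C² (Y(C) = C² + C = C + C²)
d = -920345/11994 (d = (-1286150 - 1474885)/(-484580 + 721*(1 + 721)) = -2761035/(-484580 + 721*722) = -2761035/(-484580 + 520562) = -2761035/35982 = -2761035*1/35982 = -920345/11994 ≈ -76.734)
(a + d) + O(1048) = (658414 - 920345/11994) + 1699 = 7896097171/11994 + 1699 = 7916474977/11994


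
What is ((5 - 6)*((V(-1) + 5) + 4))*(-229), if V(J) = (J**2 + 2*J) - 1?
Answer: 1603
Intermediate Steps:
V(J) = -1 + J**2 + 2*J
((5 - 6)*((V(-1) + 5) + 4))*(-229) = ((5 - 6)*(((-1 + (-1)**2 + 2*(-1)) + 5) + 4))*(-229) = -(((-1 + 1 - 2) + 5) + 4)*(-229) = -((-2 + 5) + 4)*(-229) = -(3 + 4)*(-229) = -1*7*(-229) = -7*(-229) = 1603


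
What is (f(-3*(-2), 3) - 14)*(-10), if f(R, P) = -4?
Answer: 180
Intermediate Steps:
(f(-3*(-2), 3) - 14)*(-10) = (-4 - 14)*(-10) = -18*(-10) = 180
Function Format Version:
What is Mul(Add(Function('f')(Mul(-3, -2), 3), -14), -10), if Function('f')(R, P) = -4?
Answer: 180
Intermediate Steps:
Mul(Add(Function('f')(Mul(-3, -2), 3), -14), -10) = Mul(Add(-4, -14), -10) = Mul(-18, -10) = 180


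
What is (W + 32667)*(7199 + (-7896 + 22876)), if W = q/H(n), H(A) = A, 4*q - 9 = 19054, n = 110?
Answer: 29019291927/40 ≈ 7.2548e+8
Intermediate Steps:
q = 19063/4 (q = 9/4 + (1/4)*19054 = 9/4 + 9527/2 = 19063/4 ≈ 4765.8)
W = 1733/40 (W = (19063/4)/110 = (19063/4)*(1/110) = 1733/40 ≈ 43.325)
(W + 32667)*(7199 + (-7896 + 22876)) = (1733/40 + 32667)*(7199 + (-7896 + 22876)) = 1308413*(7199 + 14980)/40 = (1308413/40)*22179 = 29019291927/40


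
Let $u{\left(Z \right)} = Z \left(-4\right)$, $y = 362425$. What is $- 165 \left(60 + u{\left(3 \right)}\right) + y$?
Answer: $354505$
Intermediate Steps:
$u{\left(Z \right)} = - 4 Z$
$- 165 \left(60 + u{\left(3 \right)}\right) + y = - 165 \left(60 - 12\right) + 362425 = \left(-165\right) 48 + 362425 = -7920 + 362425 = 354505$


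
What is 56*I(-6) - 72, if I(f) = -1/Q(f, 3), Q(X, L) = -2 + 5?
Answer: -272/3 ≈ -90.667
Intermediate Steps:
Q(X, L) = 3
I(f) = -1/3
56*I(-6) - 72 = 56*(-1/3) - 72 = -56/3 - 72 = -272/3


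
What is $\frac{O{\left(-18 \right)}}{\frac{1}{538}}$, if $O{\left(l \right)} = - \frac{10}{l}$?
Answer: $\frac{2690}{9} \approx 298.89$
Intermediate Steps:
$\frac{O{\left(-18 \right)}}{\frac{1}{538}} = \frac{\left(-10\right) \frac{1}{-18}}{\frac{1}{538}} = \left(-10\right) \left(- \frac{1}{18}\right) \frac{1}{\frac{1}{538}} = \frac{5}{9} \cdot 538 = \frac{2690}{9}$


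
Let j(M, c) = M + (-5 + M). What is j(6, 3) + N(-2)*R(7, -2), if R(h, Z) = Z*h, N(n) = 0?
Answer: 7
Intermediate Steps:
j(M, c) = -5 + 2*M
j(6, 3) + N(-2)*R(7, -2) = (-5 + 2*6) + 0*(-2*7) = (-5 + 12) + 0*(-14) = 7 + 0 = 7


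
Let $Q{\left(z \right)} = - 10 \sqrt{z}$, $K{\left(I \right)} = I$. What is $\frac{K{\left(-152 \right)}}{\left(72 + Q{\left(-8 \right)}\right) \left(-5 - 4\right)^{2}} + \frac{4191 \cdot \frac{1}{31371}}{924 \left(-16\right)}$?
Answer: $- \frac{178091215}{7884410688} - \frac{95 i \sqrt{2}}{15147} \approx -0.022588 - 0.0088698 i$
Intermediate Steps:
$\frac{K{\left(-152 \right)}}{\left(72 + Q{\left(-8 \right)}\right) \left(-5 - 4\right)^{2}} + \frac{4191 \cdot \frac{1}{31371}}{924 \left(-16\right)} = - \frac{152}{\left(72 - 10 \sqrt{-8}\right) \left(-5 - 4\right)^{2}} + \frac{4191 \cdot \frac{1}{31371}}{924 \left(-16\right)} = - \frac{152}{\left(72 - 10 \cdot 2 i \sqrt{2}\right) \left(-9\right)^{2}} + \frac{4191 \cdot \frac{1}{31371}}{-14784} = - \frac{152}{\left(72 - 20 i \sqrt{2}\right) 81} + \frac{1397}{10457} \left(- \frac{1}{14784}\right) = - \frac{152}{5832 - 1620 i \sqrt{2}} - \frac{127}{14054208} = - \frac{127}{14054208} - \frac{152}{5832 - 1620 i \sqrt{2}}$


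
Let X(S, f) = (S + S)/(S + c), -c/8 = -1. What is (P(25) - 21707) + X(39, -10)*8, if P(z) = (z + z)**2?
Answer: -902105/47 ≈ -19194.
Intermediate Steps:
c = 8 (c = -8*(-1) = 8)
X(S, f) = 2*S/(8 + S) (X(S, f) = (S + S)/(S + 8) = (2*S)/(8 + S) = 2*S/(8 + S))
P(z) = 4*z**2 (P(z) = (2*z)**2 = 4*z**2)
(P(25) - 21707) + X(39, -10)*8 = (4*25**2 - 21707) + (2*39/(8 + 39))*8 = (4*625 - 21707) + (2*39/47)*8 = (2500 - 21707) + (2*39*(1/47))*8 = -19207 + (78/47)*8 = -19207 + 624/47 = -902105/47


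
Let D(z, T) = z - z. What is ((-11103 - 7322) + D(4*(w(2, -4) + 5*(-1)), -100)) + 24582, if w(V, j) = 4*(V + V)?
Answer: 6157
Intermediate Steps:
w(V, j) = 8*V (w(V, j) = 4*(2*V) = 8*V)
D(z, T) = 0
((-11103 - 7322) + D(4*(w(2, -4) + 5*(-1)), -100)) + 24582 = ((-11103 - 7322) + 0) + 24582 = (-18425 + 0) + 24582 = -18425 + 24582 = 6157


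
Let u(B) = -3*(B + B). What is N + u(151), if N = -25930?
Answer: -26836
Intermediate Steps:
u(B) = -6*B
N + u(151) = -25930 - 6*151 = -25930 - 906 = -26836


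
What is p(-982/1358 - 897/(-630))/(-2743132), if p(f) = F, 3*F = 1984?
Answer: -496/2057349 ≈ -0.00024109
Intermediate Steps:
F = 1984/3 (F = (⅓)*1984 = 1984/3 ≈ 661.33)
p(f) = 1984/3
p(-982/1358 - 897/(-630))/(-2743132) = (1984/3)/(-2743132) = (1984/3)*(-1/2743132) = -496/2057349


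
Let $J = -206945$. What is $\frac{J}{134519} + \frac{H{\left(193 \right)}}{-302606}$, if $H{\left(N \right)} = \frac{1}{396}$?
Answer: $- \frac{2254420764349}{1465425234504} \approx -1.5384$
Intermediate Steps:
$H{\left(N \right)} = \frac{1}{396}$
$\frac{J}{134519} + \frac{H{\left(193 \right)}}{-302606} = - \frac{206945}{134519} + \frac{1}{396 \left(-302606\right)} = \left(-206945\right) \frac{1}{134519} + \frac{1}{396} \left(- \frac{1}{302606}\right) = - \frac{206945}{134519} - \frac{1}{119831976} = - \frac{2254420764349}{1465425234504}$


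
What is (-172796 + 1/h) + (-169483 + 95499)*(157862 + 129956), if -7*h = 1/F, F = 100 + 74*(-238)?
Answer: -21293977124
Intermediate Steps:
F = -17512 (F = 100 - 17612 = -17512)
h = 1/122584 (h = -⅐/(-17512) = -⅐*(-1/17512) = 1/122584 ≈ 8.1577e-6)
(-172796 + 1/h) + (-169483 + 95499)*(157862 + 129956) = (-172796 + 1/(1/122584)) + (-169483 + 95499)*(157862 + 129956) = (-172796 + 122584) - 73984*287818 = -50212 - 21293926912 = -21293977124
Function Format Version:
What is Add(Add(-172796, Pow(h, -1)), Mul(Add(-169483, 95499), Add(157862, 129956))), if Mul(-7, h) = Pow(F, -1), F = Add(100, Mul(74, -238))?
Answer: -21293977124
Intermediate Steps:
F = -17512 (F = Add(100, -17612) = -17512)
h = Rational(1, 122584) (h = Mul(Rational(-1, 7), Pow(-17512, -1)) = Mul(Rational(-1, 7), Rational(-1, 17512)) = Rational(1, 122584) ≈ 8.1577e-6)
Add(Add(-172796, Pow(h, -1)), Mul(Add(-169483, 95499), Add(157862, 129956))) = Add(Add(-172796, Pow(Rational(1, 122584), -1)), Mul(Add(-169483, 95499), Add(157862, 129956))) = Add(Add(-172796, 122584), Mul(-73984, 287818)) = Add(-50212, -21293926912) = -21293977124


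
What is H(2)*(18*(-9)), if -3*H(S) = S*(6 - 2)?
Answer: 432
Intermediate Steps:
H(S) = -4*S/3 (H(S) = -S*(6 - 2)/3 = -S*4/3 = -4*S/3)
H(2)*(18*(-9)) = (-4/3*2)*(18*(-9)) = -8/3*(-162) = 432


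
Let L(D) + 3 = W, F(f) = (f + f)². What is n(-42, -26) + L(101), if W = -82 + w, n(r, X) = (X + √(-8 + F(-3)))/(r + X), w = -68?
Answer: -5189/34 - √7/34 ≈ -152.70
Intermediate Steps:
F(f) = 4*f² (F(f) = (2*f)² = 4*f²)
n(r, X) = (X + 2*√7)/(X + r) (n(r, X) = (X + √(-8 + 4*(-3)²))/(r + X) = (X + √(-8 + 4*9))/(X + r) = (X + √(-8 + 36))/(X + r) = (X + √28)/(X + r) = (X + 2*√7)/(X + r))
W = -150 (W = -82 - 68 = -150)
L(D) = -153 (L(D) = -3 - 150 = -153)
n(-42, -26) + L(101) = (-26 + 2*√7)/(-26 - 42) - 153 = (-26 + 2*√7)/(-68) - 153 = -(-26 + 2*√7)/68 - 153 = (13/34 - √7/34) - 153 = -5189/34 - √7/34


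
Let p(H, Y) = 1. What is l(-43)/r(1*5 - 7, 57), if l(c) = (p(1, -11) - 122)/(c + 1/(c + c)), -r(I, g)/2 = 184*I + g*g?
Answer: -121/247833 ≈ -0.00048823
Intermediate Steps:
r(I, g) = -368*I - 2*g² (r(I, g) = -2*(184*I + g*g) = -2*(184*I + g²) = -2*(g² + 184*I) = -368*I - 2*g²)
l(c) = -121/(c + 1/(2*c)) (l(c) = (1 - 122)/(c + 1/(c + c)) = -121/(c + 1/(2*c)))
l(-43)/r(1*5 - 7, 57) = (-242*(-43)/(1 + 2*(-43)²))/(-368*(1*5 - 7) - 2*57²) = (-242*(-43)/(1 + 2*1849))/(-368*(5 - 7) - 2*3249) = (-242*(-43)/(1 + 3698))/(-368*(-2) - 6498) = (-242*(-43)/3699)/(736 - 6498) = -242*(-43)*1/3699/(-5762) = (10406/3699)*(-1/5762) = -121/247833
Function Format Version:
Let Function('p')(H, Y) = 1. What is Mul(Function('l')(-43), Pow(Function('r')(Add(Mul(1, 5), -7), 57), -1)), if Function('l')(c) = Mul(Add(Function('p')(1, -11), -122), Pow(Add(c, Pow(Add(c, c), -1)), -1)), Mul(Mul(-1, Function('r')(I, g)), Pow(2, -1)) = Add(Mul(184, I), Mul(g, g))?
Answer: Rational(-121, 247833) ≈ -0.00048823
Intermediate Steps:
Function('r')(I, g) = Add(Mul(-368, I), Mul(-2, Pow(g, 2))) (Function('r')(I, g) = Mul(-2, Add(Mul(184, I), Mul(g, g))) = Mul(-2, Add(Mul(184, I), Pow(g, 2))) = Mul(-2, Add(Pow(g, 2), Mul(184, I))) = Add(Mul(-368, I), Mul(-2, Pow(g, 2))))
Function('l')(c) = Mul(-121, Pow(Add(c, Mul(Rational(1, 2), Pow(c, -1))), -1)) (Function('l')(c) = Mul(Add(1, -122), Pow(Add(c, Pow(Add(c, c), -1)), -1)) = Mul(-121, Pow(Add(c, Pow(Mul(2, c), -1)), -1)) = Mul(-121, Pow(Add(c, Mul(Rational(1, 2), Pow(c, -1))), -1)))
Mul(Function('l')(-43), Pow(Function('r')(Add(Mul(1, 5), -7), 57), -1)) = Mul(Mul(-242, -43, Pow(Add(1, Mul(2, Pow(-43, 2))), -1)), Pow(Add(Mul(-368, Add(Mul(1, 5), -7)), Mul(-2, Pow(57, 2))), -1)) = Mul(Mul(-242, -43, Pow(Add(1, Mul(2, 1849)), -1)), Pow(Add(Mul(-368, Add(5, -7)), Mul(-2, 3249)), -1)) = Mul(Mul(-242, -43, Pow(Add(1, 3698), -1)), Pow(Add(Mul(-368, -2), -6498), -1)) = Mul(Mul(-242, -43, Pow(3699, -1)), Pow(Add(736, -6498), -1)) = Mul(Mul(-242, -43, Rational(1, 3699)), Pow(-5762, -1)) = Mul(Rational(10406, 3699), Rational(-1, 5762)) = Rational(-121, 247833)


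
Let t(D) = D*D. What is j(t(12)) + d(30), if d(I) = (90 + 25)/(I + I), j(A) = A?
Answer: 1751/12 ≈ 145.92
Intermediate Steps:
t(D) = D**2
d(I) = 115/(2*I) (d(I) = 115/((2*I)) = 115*(1/(2*I)) = 115/(2*I))
j(t(12)) + d(30) = 12**2 + (115/2)/30 = 144 + (115/2)*(1/30) = 144 + 23/12 = 1751/12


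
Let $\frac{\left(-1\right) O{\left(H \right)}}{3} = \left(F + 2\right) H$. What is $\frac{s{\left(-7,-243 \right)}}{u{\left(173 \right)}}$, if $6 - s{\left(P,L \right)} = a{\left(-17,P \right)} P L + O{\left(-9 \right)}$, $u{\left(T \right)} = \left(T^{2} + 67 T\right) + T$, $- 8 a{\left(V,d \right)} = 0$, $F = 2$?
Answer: $- \frac{102}{41693} \approx -0.0024465$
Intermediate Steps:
$a{\left(V,d \right)} = 0$ ($a{\left(V,d \right)} = \left(- \frac{1}{8}\right) 0 = 0$)
$O{\left(H \right)} = - 12 H$ ($O{\left(H \right)} = - 3 \left(2 + 2\right) H = - 3 \cdot 4 H = - 12 H$)
$u{\left(T \right)} = T^{2} + 68 T$
$s{\left(P,L \right)} = -102$ ($s{\left(P,L \right)} = 6 - \left(0 P L - -108\right) = 6 - \left(0 L + 108\right) = 6 - \left(0 + 108\right) = 6 - 108 = -102$)
$\frac{s{\left(-7,-243 \right)}}{u{\left(173 \right)}} = - \frac{102}{173 \left(68 + 173\right)} = - \frac{102}{173 \cdot 241} = - \frac{102}{41693}$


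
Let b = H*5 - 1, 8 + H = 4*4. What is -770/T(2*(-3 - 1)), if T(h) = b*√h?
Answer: 385*I*√2/78 ≈ 6.9804*I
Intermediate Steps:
H = 8 (H = -8 + 4*4 = -8 + 16 = 8)
b = 39 (b = 8*5 - 1 = 40 - 1 = 39)
T(h) = 39*√h
-770/T(2*(-3 - 1)) = -770*√2/(78*√(-3 - 1)) = -770*(-I*√2/156) = -(-385)*I*√2/78 = 385*I*√2/78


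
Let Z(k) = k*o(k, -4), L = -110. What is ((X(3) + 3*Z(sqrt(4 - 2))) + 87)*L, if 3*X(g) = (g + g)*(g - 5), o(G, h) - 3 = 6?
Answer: -9130 - 2970*sqrt(2) ≈ -13330.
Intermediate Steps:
o(G, h) = 9 (o(G, h) = 3 + 6 = 9)
X(g) = 2*g*(-5 + g)/3 (X(g) = ((g + g)*(g - 5))/3 = ((2*g)*(-5 + g))/3 = (2*g*(-5 + g))/3 = 2*g*(-5 + g)/3)
Z(k) = 9*k (Z(k) = k*9 = 9*k)
((X(3) + 3*Z(sqrt(4 - 2))) + 87)*L = (((2/3)*3*(-5 + 3) + 3*(9*sqrt(4 - 2))) + 87)*(-110) = (((2/3)*3*(-2) + 3*(9*sqrt(2))) + 87)*(-110) = ((-4 + 27*sqrt(2)) + 87)*(-110) = (83 + 27*sqrt(2))*(-110) = -9130 - 2970*sqrt(2)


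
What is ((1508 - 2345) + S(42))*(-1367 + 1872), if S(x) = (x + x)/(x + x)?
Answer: -422180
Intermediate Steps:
S(x) = 1 (S(x) = (2*x)/((2*x)) = (2*x)*(1/(2*x)) = 1)
((1508 - 2345) + S(42))*(-1367 + 1872) = ((1508 - 2345) + 1)*(-1367 + 1872) = (-837 + 1)*505 = -836*505 = -422180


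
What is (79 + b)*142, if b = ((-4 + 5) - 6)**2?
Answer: 14768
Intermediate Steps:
b = 25 (b = (1 - 6)**2 = (-5)**2 = 25)
(79 + b)*142 = (79 + 25)*142 = 104*142 = 14768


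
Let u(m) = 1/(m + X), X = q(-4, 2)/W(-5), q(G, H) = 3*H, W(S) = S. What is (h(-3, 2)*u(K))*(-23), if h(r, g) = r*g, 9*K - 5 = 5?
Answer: -3105/2 ≈ -1552.5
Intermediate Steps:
K = 10/9 (K = 5/9 + (1/9)*5 = 5/9 + 5/9 = 10/9 ≈ 1.1111)
h(r, g) = g*r
X = -6/5 (X = (3*2)/(-5) = 6*(-1/5) = -6/5 ≈ -1.2000)
u(m) = 1/(-6/5 + m) (u(m) = 1/(m - 6/5) = 1/(-6/5 + m))
(h(-3, 2)*u(K))*(-23) = ((2*(-3))*(5/(-6 + 5*(10/9))))*(-23) = -30/(-6 + 50/9)*(-23) = -30/(-4/9)*(-23) = -30*(-9)/4*(-23) = -6*(-45/4)*(-23) = (135/2)*(-23) = -3105/2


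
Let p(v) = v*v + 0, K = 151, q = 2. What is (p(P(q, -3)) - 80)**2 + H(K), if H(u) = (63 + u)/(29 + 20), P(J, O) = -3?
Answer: 247223/49 ≈ 5045.4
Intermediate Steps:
H(u) = 9/7 + u/49 (H(u) = (63 + u)/49 = (63 + u)*(1/49) = 9/7 + u/49)
p(v) = v**2 (p(v) = v**2 + 0 = v**2)
(p(P(q, -3)) - 80)**2 + H(K) = ((-3)**2 - 80)**2 + (9/7 + (1/49)*151) = (9 - 80)**2 + (9/7 + 151/49) = (-71)**2 + 214/49 = 5041 + 214/49 = 247223/49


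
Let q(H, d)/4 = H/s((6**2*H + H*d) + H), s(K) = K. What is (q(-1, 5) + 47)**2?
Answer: 978121/441 ≈ 2218.0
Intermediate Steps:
q(H, d) = 4*H/(37*H + H*d) (q(H, d) = 4*(H/((6**2*H + H*d) + H)) = 4*(H/((36*H + H*d) + H)) = 4*(H/(37*H + H*d)) = 4*H/(37*H + H*d))
(q(-1, 5) + 47)**2 = (4/(37 + 5) + 47)**2 = (4/42 + 47)**2 = (4*(1/42) + 47)**2 = (2/21 + 47)**2 = (989/21)**2 = 978121/441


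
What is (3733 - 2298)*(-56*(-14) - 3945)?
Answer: -4536035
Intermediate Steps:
(3733 - 2298)*(-56*(-14) - 3945) = 1435*(784 - 3945) = 1435*(-3161) = -4536035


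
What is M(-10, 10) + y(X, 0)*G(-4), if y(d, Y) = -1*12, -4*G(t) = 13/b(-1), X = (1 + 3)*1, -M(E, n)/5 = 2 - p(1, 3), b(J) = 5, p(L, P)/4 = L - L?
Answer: -11/5 ≈ -2.2000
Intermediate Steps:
p(L, P) = 0 (p(L, P) = 4*(L - L) = 4*0 = 0)
M(E, n) = -10 (M(E, n) = -5*(2 - 1*0) = -5*(2 + 0) = -5*2 = -10)
X = 4 (X = 4*1 = 4)
G(t) = -13/20 (G(t) = -13/(4*5) = -1/4*13/5 = -13/20)
y(d, Y) = -12
M(-10, 10) + y(X, 0)*G(-4) = -10 - 12*(-13/20) = -10 + 39/5 = -11/5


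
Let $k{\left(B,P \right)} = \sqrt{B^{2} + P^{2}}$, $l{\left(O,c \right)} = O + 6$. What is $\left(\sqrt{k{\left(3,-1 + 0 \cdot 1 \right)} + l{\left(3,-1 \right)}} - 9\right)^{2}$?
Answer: $\left(9 - \sqrt{9 + \sqrt{10}}\right)^{2} \approx 30.388$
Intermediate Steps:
$l{\left(O,c \right)} = 6 + O$
$\left(\sqrt{k{\left(3,-1 + 0 \cdot 1 \right)} + l{\left(3,-1 \right)}} - 9\right)^{2} = \left(\sqrt{\sqrt{3^{2} + \left(-1 + 0 \cdot 1\right)^{2}} + \left(6 + 3\right)} - 9\right)^{2} = \left(\sqrt{\sqrt{9 + \left(-1 + 0\right)^{2}} + 9} - 9\right)^{2} = \left(\sqrt{\sqrt{9 + \left(-1\right)^{2}} + 9} - 9\right)^{2} = \left(\sqrt{\sqrt{9 + 1} + 9} - 9\right)^{2} = \left(\sqrt{\sqrt{10} + 9} - 9\right)^{2} = \left(\sqrt{9 + \sqrt{10}} - 9\right)^{2} = \left(-9 + \sqrt{9 + \sqrt{10}}\right)^{2}$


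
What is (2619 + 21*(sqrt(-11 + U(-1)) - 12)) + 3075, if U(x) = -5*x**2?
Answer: 5442 + 84*I ≈ 5442.0 + 84.0*I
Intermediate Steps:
(2619 + 21*(sqrt(-11 + U(-1)) - 12)) + 3075 = (2619 + 21*(sqrt(-11 - 5*(-1)**2) - 12)) + 3075 = (2619 + 21*(sqrt(-11 - 5*1) - 12)) + 3075 = (2619 + 21*(sqrt(-11 - 5) - 12)) + 3075 = (2619 + 21*(sqrt(-16) - 12)) + 3075 = (2619 + 21*(4*I - 12)) + 3075 = (2619 + 21*(-12 + 4*I)) + 3075 = (2619 + (-252 + 84*I)) + 3075 = (2367 + 84*I) + 3075 = 5442 + 84*I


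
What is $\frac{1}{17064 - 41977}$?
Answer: $- \frac{1}{24913} \approx -4.014 \cdot 10^{-5}$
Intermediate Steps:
$\frac{1}{17064 - 41977} = \frac{1}{-24913} = - \frac{1}{24913}$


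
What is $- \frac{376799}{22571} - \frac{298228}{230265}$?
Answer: $- \frac{13356417989}{742473045} \approx -17.989$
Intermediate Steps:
$- \frac{376799}{22571} - \frac{298228}{230265} = \left(-376799\right) \frac{1}{22571} - \frac{42604}{32895} = - \frac{376799}{22571} - \frac{42604}{32895} = - \frac{13356417989}{742473045}$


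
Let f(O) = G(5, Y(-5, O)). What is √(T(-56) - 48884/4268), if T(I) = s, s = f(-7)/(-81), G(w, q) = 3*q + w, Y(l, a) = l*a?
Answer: I*√9764117/873 ≈ 3.5793*I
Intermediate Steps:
Y(l, a) = a*l
G(w, q) = w + 3*q
f(O) = 5 - 15*O (f(O) = 5 + 3*(O*(-5)) = 5 + 3*(-5*O) = 5 - 15*O)
s = -110/81 (s = (5 - 15*(-7))/(-81) = (5 + 105)*(-1/81) = 110*(-1/81) = -110/81 ≈ -1.3580)
T(I) = -110/81
√(T(-56) - 48884/4268) = √(-110/81 - 48884/4268) = √(-110/81 - 48884*1/4268) = √(-110/81 - 1111/97) = √(-100661/7857) = I*√9764117/873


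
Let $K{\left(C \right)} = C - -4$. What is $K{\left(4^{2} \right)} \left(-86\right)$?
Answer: $-1720$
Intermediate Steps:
$K{\left(C \right)} = 4 + C$ ($K{\left(C \right)} = C + 4 = 4 + C$)
$K{\left(4^{2} \right)} \left(-86\right) = \left(4 + 4^{2}\right) \left(-86\right) = \left(4 + 16\right) \left(-86\right) = 20 \left(-86\right) = -1720$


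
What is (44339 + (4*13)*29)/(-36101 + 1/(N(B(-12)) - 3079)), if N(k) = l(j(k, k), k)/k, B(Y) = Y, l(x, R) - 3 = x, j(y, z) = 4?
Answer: -1694275885/1334112467 ≈ -1.2700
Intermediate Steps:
l(x, R) = 3 + x
N(k) = 7/k (N(k) = (3 + 4)/k = 7/k)
(44339 + (4*13)*29)/(-36101 + 1/(N(B(-12)) - 3079)) = (44339 + (4*13)*29)/(-36101 + 1/(7/(-12) - 3079)) = (44339 + 52*29)/(-36101 + 1/(7*(-1/12) - 3079)) = (44339 + 1508)/(-36101 + 1/(-7/12 - 3079)) = 45847/(-36101 + 1/(-36955/12)) = 45847/(-36101 - 12/36955) = 45847/(-1334112467/36955) = 45847*(-36955/1334112467) = -1694275885/1334112467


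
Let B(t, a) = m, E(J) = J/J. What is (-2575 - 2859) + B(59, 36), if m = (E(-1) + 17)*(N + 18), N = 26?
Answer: -4642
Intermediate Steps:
E(J) = 1
m = 792 (m = (1 + 17)*(26 + 18) = 18*44 = 792)
B(t, a) = 792
(-2575 - 2859) + B(59, 36) = (-2575 - 2859) + 792 = -5434 + 792 = -4642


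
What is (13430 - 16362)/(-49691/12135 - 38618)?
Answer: 35579820/468679121 ≈ 0.075915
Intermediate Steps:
(13430 - 16362)/(-49691/12135 - 38618) = -2932/(-49691*1/12135 - 38618) = -2932/(-49691/12135 - 38618) = -2932/(-468679121/12135) = -2932*(-12135/468679121) = 35579820/468679121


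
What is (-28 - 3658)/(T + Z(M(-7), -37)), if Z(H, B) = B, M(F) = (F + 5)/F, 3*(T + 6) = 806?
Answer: -11058/677 ≈ -16.334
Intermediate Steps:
T = 788/3 (T = -6 + (1/3)*806 = -6 + 806/3 = 788/3 ≈ 262.67)
M(F) = (5 + F)/F
(-28 - 3658)/(T + Z(M(-7), -37)) = (-28 - 3658)/(788/3 - 37) = -3686/677/3 = -3686*3/677 = -11058/677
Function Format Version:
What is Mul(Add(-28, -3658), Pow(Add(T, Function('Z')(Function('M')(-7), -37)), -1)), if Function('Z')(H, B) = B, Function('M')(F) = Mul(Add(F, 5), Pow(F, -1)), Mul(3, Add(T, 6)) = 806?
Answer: Rational(-11058, 677) ≈ -16.334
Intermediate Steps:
T = Rational(788, 3) (T = Add(-6, Mul(Rational(1, 3), 806)) = Add(-6, Rational(806, 3)) = Rational(788, 3) ≈ 262.67)
Function('M')(F) = Mul(Pow(F, -1), Add(5, F)) (Function('M')(F) = Mul(Add(5, F), Pow(F, -1)) = Mul(Pow(F, -1), Add(5, F)))
Mul(Add(-28, -3658), Pow(Add(T, Function('Z')(Function('M')(-7), -37)), -1)) = Mul(Add(-28, -3658), Pow(Add(Rational(788, 3), -37), -1)) = Mul(-3686, Pow(Rational(677, 3), -1)) = Mul(-3686, Rational(3, 677)) = Rational(-11058, 677)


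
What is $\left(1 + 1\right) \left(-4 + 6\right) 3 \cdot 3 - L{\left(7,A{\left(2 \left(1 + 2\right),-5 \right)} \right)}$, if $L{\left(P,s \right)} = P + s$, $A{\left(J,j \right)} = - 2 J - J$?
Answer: $47$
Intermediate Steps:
$A{\left(J,j \right)} = - 3 J$
$\left(1 + 1\right) \left(-4 + 6\right) 3 \cdot 3 - L{\left(7,A{\left(2 \left(1 + 2\right),-5 \right)} \right)} = \left(1 + 1\right) \left(-4 + 6\right) 3 \cdot 3 - \left(7 - 3 \cdot 2 \left(1 + 2\right)\right) = 2 \cdot 2 \cdot 3 \cdot 3 - \left(7 - 3 \cdot 2 \cdot 3\right) = 4 \cdot 3 \cdot 3 - \left(7 - 18\right) = 12 \cdot 3 - \left(7 - 18\right) = 36 - -11 = 36 + 11 = 47$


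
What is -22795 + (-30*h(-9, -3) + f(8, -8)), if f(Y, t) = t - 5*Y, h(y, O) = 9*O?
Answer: -22033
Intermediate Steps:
-22795 + (-30*h(-9, -3) + f(8, -8)) = -22795 + (-270*(-3) + (-8 - 5*8)) = -22795 + (-30*(-27) + (-8 - 40)) = -22795 + (810 - 48) = -22795 + 762 = -22033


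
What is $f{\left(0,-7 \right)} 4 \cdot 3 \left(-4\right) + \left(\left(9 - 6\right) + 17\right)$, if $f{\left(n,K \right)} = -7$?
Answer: $356$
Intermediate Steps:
$f{\left(0,-7 \right)} 4 \cdot 3 \left(-4\right) + \left(\left(9 - 6\right) + 17\right) = - 7 \cdot 4 \cdot 3 \left(-4\right) + \left(\left(9 - 6\right) + 17\right) = - 7 \cdot 12 \left(-4\right) + \left(3 + 17\right) = \left(-7\right) \left(-48\right) + 20 = 336 + 20 = 356$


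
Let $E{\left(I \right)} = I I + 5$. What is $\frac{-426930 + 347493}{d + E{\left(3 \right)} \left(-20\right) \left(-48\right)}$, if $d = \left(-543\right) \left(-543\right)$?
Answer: $- \frac{26479}{102763} \approx -0.25767$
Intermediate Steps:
$E{\left(I \right)} = 5 + I^{2}$ ($E{\left(I \right)} = I^{2} + 5 = 5 + I^{2}$)
$d = 294849$
$\frac{-426930 + 347493}{d + E{\left(3 \right)} \left(-20\right) \left(-48\right)} = \frac{-426930 + 347493}{294849 + \left(5 + 3^{2}\right) \left(-20\right) \left(-48\right)} = - \frac{79437}{294849 + \left(5 + 9\right) \left(-20\right) \left(-48\right)} = - \frac{79437}{294849 + 14 \left(-20\right) \left(-48\right)} = - \frac{79437}{294849 - -13440} = - \frac{79437}{294849 + 13440} = - \frac{79437}{308289} = \left(-79437\right) \frac{1}{308289} = - \frac{26479}{102763}$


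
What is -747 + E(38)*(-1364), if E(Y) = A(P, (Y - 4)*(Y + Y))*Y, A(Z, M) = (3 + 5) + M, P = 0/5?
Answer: -134349291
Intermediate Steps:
P = 0 (P = 0*(⅕) = 0)
A(Z, M) = 8 + M
E(Y) = Y*(8 + 2*Y*(-4 + Y)) (E(Y) = (8 + (Y - 4)*(Y + Y))*Y = (8 + (-4 + Y)*(2*Y))*Y = (8 + 2*Y*(-4 + Y))*Y = Y*(8 + 2*Y*(-4 + Y)))
-747 + E(38)*(-1364) = -747 + (2*38*(4 + 38*(-4 + 38)))*(-1364) = -747 + (2*38*(4 + 38*34))*(-1364) = -747 + (2*38*(4 + 1292))*(-1364) = -747 + (2*38*1296)*(-1364) = -747 + 98496*(-1364) = -747 - 134348544 = -134349291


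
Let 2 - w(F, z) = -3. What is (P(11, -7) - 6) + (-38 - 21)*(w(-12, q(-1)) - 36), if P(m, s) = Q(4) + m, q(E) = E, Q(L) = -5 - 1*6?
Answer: 1823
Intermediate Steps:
Q(L) = -11 (Q(L) = -5 - 6 = -11)
w(F, z) = 5 (w(F, z) = 2 - 1*(-3) = 2 + 3 = 5)
P(m, s) = -11 + m
(P(11, -7) - 6) + (-38 - 21)*(w(-12, q(-1)) - 36) = ((-11 + 11) - 6) + (-38 - 21)*(5 - 36) = (0 - 6) - 59*(-31) = -6 + 1829 = 1823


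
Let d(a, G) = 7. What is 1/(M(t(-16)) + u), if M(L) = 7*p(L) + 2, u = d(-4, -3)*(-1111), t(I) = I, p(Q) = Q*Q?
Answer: -1/5983 ≈ -0.00016714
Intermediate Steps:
p(Q) = Q²
u = -7777 (u = 7*(-1111) = -7777)
M(L) = 2 + 7*L² (M(L) = 7*L² + 2 = 2 + 7*L²)
1/(M(t(-16)) + u) = 1/((2 + 7*(-16)²) - 7777) = 1/((2 + 7*256) - 7777) = 1/((2 + 1792) - 7777) = 1/(1794 - 7777) = 1/(-5983) = -1/5983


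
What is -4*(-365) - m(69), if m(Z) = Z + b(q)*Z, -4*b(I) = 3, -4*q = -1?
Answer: 5771/4 ≈ 1442.8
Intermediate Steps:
q = ¼ (q = -¼*(-1) = ¼ ≈ 0.25000)
b(I) = -¾ (b(I) = -¼*3 = -¾)
m(Z) = Z/4 (m(Z) = Z - 3*Z/4 = Z/4)
-4*(-365) - m(69) = -4*(-365) - 69/4 = 1460 - 1*69/4 = 1460 - 69/4 = 5771/4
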